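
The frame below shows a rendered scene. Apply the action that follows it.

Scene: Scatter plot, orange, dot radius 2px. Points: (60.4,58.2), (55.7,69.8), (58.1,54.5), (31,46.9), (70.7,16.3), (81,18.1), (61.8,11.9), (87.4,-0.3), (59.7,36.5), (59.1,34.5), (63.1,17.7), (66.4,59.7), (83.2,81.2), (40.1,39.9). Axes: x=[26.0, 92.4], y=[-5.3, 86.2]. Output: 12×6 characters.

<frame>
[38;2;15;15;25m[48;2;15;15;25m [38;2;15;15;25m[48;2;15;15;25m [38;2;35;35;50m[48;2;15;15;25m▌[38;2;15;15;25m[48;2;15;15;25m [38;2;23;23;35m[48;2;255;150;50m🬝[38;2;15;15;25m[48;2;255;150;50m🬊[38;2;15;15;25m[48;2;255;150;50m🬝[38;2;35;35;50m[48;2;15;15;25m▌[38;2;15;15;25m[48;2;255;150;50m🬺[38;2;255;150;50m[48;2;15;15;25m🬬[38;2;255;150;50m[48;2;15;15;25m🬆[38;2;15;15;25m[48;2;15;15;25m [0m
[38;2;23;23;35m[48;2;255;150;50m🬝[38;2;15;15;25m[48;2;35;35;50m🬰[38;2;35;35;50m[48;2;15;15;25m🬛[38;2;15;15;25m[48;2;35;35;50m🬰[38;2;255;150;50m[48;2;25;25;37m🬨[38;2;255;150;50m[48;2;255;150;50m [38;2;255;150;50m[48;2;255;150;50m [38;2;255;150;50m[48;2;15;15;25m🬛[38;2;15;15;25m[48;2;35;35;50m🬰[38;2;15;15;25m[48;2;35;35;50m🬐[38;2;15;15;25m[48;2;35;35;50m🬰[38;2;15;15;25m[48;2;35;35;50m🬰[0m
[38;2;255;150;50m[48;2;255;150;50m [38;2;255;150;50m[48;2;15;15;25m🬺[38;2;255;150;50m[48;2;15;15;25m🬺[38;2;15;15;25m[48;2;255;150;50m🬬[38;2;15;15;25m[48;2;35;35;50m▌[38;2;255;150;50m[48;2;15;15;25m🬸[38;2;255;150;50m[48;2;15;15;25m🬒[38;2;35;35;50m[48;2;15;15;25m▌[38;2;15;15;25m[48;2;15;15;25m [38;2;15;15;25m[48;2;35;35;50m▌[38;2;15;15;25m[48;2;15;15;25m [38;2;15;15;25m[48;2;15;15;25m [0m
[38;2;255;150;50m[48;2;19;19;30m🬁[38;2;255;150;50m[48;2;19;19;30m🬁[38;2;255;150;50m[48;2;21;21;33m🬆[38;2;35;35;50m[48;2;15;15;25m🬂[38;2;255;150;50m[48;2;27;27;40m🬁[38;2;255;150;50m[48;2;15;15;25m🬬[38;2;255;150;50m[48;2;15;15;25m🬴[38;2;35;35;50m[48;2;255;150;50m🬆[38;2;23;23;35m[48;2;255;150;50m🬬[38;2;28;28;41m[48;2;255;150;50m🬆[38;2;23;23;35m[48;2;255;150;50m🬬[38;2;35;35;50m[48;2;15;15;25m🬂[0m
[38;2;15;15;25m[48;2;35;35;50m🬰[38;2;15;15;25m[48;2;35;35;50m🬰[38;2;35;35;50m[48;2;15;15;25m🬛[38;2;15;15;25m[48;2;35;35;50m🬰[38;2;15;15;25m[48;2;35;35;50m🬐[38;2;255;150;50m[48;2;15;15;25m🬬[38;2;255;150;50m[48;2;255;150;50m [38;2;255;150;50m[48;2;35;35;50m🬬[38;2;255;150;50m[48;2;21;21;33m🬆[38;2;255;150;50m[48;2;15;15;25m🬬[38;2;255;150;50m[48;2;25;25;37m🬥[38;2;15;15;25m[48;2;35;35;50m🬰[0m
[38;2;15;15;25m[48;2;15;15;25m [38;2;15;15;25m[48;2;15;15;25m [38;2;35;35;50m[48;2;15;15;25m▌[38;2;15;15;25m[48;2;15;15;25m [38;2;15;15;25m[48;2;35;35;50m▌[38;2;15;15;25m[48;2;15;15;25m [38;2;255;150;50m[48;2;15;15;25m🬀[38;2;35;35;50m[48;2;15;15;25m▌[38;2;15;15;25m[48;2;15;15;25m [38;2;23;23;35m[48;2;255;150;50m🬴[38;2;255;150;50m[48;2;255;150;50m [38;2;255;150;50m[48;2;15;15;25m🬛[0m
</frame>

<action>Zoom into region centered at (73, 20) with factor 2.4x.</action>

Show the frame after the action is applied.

<frame>
[38;2;255;150;50m[48;2;255;150;50m [38;2;15;15;25m[48;2;255;150;50m🬨[38;2;35;35;50m[48;2;15;15;25m▌[38;2;15;15;25m[48;2;15;15;25m [38;2;15;15;25m[48;2;35;35;50m▌[38;2;15;15;25m[48;2;15;15;25m [38;2;15;15;25m[48;2;15;15;25m [38;2;35;35;50m[48;2;15;15;25m▌[38;2;15;15;25m[48;2;15;15;25m [38;2;15;15;25m[48;2;35;35;50m▌[38;2;15;15;25m[48;2;15;15;25m [38;2;15;15;25m[48;2;15;15;25m [0m
[38;2;255;150;50m[48;2;21;21;33m🬆[38;2;15;15;25m[48;2;35;35;50m🬰[38;2;35;35;50m[48;2;15;15;25m🬛[38;2;15;15;25m[48;2;35;35;50m🬰[38;2;15;15;25m[48;2;35;35;50m🬐[38;2;15;15;25m[48;2;35;35;50m🬰[38;2;15;15;25m[48;2;35;35;50m🬰[38;2;35;35;50m[48;2;15;15;25m🬛[38;2;15;15;25m[48;2;35;35;50m🬰[38;2;15;15;25m[48;2;35;35;50m🬐[38;2;15;15;25m[48;2;35;35;50m🬰[38;2;15;15;25m[48;2;35;35;50m🬰[0m
[38;2;15;15;25m[48;2;15;15;25m [38;2;15;15;25m[48;2;255;150;50m🬆[38;2;23;23;35m[48;2;255;150;50m🬬[38;2;15;15;25m[48;2;15;15;25m [38;2;23;23;35m[48;2;255;150;50m🬝[38;2;15;15;25m[48;2;15;15;25m [38;2;15;15;25m[48;2;15;15;25m [38;2;35;35;50m[48;2;15;15;25m▌[38;2;15;15;25m[48;2;255;150;50m🬝[38;2;28;28;41m[48;2;255;150;50m🬊[38;2;15;15;25m[48;2;15;15;25m [38;2;15;15;25m[48;2;15;15;25m [0m
[38;2;255;150;50m[48;2;20;20;31m🬠[38;2;255;150;50m[48;2;255;150;50m [38;2;255;150;50m[48;2;21;21;33m🬆[38;2;23;23;35m[48;2;255;150;50m🬴[38;2;255;150;50m[48;2;255;150;50m [38;2;255;150;50m[48;2;25;25;37m🬛[38;2;35;35;50m[48;2;15;15;25m🬂[38;2;35;35;50m[48;2;15;15;25m🬕[38;2;255;150;50m[48;2;15;15;25m🬊[38;2;255;150;50m[48;2;35;35;50m🬝[38;2;255;150;50m[48;2;19;19;30m🬀[38;2;35;35;50m[48;2;15;15;25m🬂[0m
[38;2;255;150;50m[48;2;21;21;33m🬊[38;2;255;150;50m[48;2;15;15;25m🬝[38;2;255;150;50m[48;2;27;27;40m🬀[38;2;15;15;25m[48;2;35;35;50m🬰[38;2;27;27;40m[48;2;255;150;50m🬺[38;2;15;15;25m[48;2;35;35;50m🬰[38;2;15;15;25m[48;2;35;35;50m🬰[38;2;35;35;50m[48;2;15;15;25m🬛[38;2;15;15;25m[48;2;35;35;50m🬰[38;2;15;15;25m[48;2;35;35;50m🬐[38;2;15;15;25m[48;2;35;35;50m🬰[38;2;15;15;25m[48;2;35;35;50m🬰[0m
[38;2;15;15;25m[48;2;15;15;25m [38;2;15;15;25m[48;2;15;15;25m [38;2;35;35;50m[48;2;15;15;25m▌[38;2;15;15;25m[48;2;15;15;25m [38;2;15;15;25m[48;2;35;35;50m▌[38;2;15;15;25m[48;2;15;15;25m [38;2;15;15;25m[48;2;15;15;25m [38;2;35;35;50m[48;2;15;15;25m▌[38;2;15;15;25m[48;2;15;15;25m [38;2;15;15;25m[48;2;35;35;50m▌[38;2;15;15;25m[48;2;255;150;50m🬝[38;2;15;15;25m[48;2;255;150;50m🬀[0m
</frame>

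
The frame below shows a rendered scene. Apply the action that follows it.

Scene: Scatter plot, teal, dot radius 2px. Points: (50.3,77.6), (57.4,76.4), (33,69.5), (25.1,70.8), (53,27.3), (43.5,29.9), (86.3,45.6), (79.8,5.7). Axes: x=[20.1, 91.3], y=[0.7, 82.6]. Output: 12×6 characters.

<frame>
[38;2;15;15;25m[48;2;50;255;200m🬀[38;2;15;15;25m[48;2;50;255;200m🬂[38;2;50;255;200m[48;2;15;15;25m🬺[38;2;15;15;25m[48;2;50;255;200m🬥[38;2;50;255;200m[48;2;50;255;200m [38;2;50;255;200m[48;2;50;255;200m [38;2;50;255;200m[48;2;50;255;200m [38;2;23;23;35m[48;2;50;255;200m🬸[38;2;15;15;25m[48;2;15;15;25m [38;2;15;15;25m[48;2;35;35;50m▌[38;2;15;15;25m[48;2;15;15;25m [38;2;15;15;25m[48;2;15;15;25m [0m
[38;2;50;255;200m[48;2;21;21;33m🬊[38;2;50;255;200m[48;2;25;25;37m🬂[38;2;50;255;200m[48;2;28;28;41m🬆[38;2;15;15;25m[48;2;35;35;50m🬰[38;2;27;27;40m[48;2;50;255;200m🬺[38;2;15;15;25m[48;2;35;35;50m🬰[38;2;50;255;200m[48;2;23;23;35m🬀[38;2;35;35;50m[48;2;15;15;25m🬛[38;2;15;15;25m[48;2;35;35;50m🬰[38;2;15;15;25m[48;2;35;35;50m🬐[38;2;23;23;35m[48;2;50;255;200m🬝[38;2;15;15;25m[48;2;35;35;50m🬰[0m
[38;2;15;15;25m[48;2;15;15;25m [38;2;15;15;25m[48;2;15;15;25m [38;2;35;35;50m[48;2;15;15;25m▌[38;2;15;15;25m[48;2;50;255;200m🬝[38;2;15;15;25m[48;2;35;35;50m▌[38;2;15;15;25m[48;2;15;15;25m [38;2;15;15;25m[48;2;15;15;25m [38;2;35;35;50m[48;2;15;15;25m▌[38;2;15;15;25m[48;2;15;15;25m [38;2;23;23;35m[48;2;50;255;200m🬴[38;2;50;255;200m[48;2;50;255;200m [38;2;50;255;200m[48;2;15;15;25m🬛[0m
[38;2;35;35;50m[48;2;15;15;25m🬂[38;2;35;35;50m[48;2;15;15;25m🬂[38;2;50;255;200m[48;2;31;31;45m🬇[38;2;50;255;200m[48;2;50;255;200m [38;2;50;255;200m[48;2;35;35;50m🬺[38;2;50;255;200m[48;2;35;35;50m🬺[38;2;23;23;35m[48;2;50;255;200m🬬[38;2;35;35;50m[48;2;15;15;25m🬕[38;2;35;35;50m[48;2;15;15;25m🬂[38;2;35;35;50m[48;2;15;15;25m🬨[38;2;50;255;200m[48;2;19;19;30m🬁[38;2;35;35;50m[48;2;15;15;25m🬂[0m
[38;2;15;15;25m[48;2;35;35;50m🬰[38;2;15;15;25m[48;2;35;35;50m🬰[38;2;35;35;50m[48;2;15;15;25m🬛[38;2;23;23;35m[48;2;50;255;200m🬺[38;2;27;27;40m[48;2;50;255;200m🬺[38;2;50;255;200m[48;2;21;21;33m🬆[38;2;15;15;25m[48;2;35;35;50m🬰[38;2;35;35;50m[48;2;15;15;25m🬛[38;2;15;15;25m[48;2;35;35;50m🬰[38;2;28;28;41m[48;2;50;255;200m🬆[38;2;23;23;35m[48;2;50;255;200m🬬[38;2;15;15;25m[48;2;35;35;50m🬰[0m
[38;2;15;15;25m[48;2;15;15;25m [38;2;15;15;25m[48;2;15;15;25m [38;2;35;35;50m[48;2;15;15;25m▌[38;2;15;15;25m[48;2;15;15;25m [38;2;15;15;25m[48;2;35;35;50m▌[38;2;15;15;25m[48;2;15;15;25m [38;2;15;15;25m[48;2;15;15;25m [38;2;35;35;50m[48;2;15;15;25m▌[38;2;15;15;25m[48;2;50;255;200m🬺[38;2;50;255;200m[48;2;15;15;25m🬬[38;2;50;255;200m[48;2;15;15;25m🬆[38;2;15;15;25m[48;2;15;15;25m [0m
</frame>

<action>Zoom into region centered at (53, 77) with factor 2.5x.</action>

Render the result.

<frame>
[38;2;15;15;25m[48;2;15;15;25m [38;2;15;15;25m[48;2;15;15;25m [38;2;35;35;50m[48;2;15;15;25m▌[38;2;15;15;25m[48;2;15;15;25m [38;2;15;15;25m[48;2;35;35;50m▌[38;2;15;15;25m[48;2;15;15;25m [38;2;15;15;25m[48;2;15;15;25m [38;2;35;35;50m[48;2;15;15;25m▌[38;2;15;15;25m[48;2;15;15;25m [38;2;15;15;25m[48;2;35;35;50m▌[38;2;15;15;25m[48;2;15;15;25m [38;2;15;15;25m[48;2;15;15;25m [0m
[38;2;15;15;25m[48;2;35;35;50m🬰[38;2;15;15;25m[48;2;35;35;50m🬰[38;2;35;35;50m[48;2;15;15;25m🬛[38;2;15;15;25m[48;2;35;35;50m🬰[38;2;15;15;25m[48;2;35;35;50m🬐[38;2;15;15;25m[48;2;35;35;50m🬰[38;2;15;15;25m[48;2;35;35;50m🬰[38;2;35;35;50m[48;2;15;15;25m🬛[38;2;15;15;25m[48;2;35;35;50m🬰[38;2;15;15;25m[48;2;35;35;50m🬐[38;2;15;15;25m[48;2;35;35;50m🬰[38;2;15;15;25m[48;2;35;35;50m🬰[0m
[38;2;15;15;25m[48;2;15;15;25m [38;2;15;15;25m[48;2;15;15;25m [38;2;35;35;50m[48;2;15;15;25m▌[38;2;15;15;25m[48;2;50;255;200m🬝[38;2;15;15;25m[48;2;50;255;200m🬀[38;2;15;15;25m[48;2;50;255;200m🬊[38;2;15;15;25m[48;2;50;255;200m🬝[38;2;35;35;50m[48;2;50;255;200m🬀[38;2;15;15;25m[48;2;50;255;200m🬊[38;2;15;15;25m[48;2;35;35;50m▌[38;2;15;15;25m[48;2;15;15;25m [38;2;15;15;25m[48;2;15;15;25m [0m
[38;2;35;35;50m[48;2;15;15;25m🬂[38;2;35;35;50m[48;2;15;15;25m🬂[38;2;35;35;50m[48;2;15;15;25m🬕[38;2;35;35;50m[48;2;15;15;25m🬂[38;2;50;255;200m[48;2;21;21;33m🬊[38;2;50;255;200m[48;2;19;19;30m🬀[38;2;35;35;50m[48;2;15;15;25m🬂[38;2;50;255;200m[48;2;28;28;41m🬊[38;2;50;255;200m[48;2;19;19;30m🬀[38;2;35;35;50m[48;2;15;15;25m🬨[38;2;35;35;50m[48;2;15;15;25m🬂[38;2;35;35;50m[48;2;15;15;25m🬂[0m
[38;2;15;15;25m[48;2;35;35;50m🬰[38;2;15;15;25m[48;2;35;35;50m🬰[38;2;35;35;50m[48;2;15;15;25m🬛[38;2;15;15;25m[48;2;35;35;50m🬰[38;2;15;15;25m[48;2;35;35;50m🬐[38;2;15;15;25m[48;2;35;35;50m🬰[38;2;15;15;25m[48;2;35;35;50m🬰[38;2;35;35;50m[48;2;15;15;25m🬛[38;2;15;15;25m[48;2;35;35;50m🬰[38;2;15;15;25m[48;2;35;35;50m🬐[38;2;15;15;25m[48;2;35;35;50m🬰[38;2;15;15;25m[48;2;35;35;50m🬰[0m
[38;2;15;15;25m[48;2;15;15;25m [38;2;15;15;25m[48;2;15;15;25m [38;2;35;35;50m[48;2;15;15;25m▌[38;2;15;15;25m[48;2;15;15;25m [38;2;15;15;25m[48;2;35;35;50m▌[38;2;15;15;25m[48;2;15;15;25m [38;2;15;15;25m[48;2;15;15;25m [38;2;35;35;50m[48;2;15;15;25m▌[38;2;15;15;25m[48;2;15;15;25m [38;2;15;15;25m[48;2;35;35;50m▌[38;2;15;15;25m[48;2;15;15;25m [38;2;15;15;25m[48;2;15;15;25m [0m
</frame>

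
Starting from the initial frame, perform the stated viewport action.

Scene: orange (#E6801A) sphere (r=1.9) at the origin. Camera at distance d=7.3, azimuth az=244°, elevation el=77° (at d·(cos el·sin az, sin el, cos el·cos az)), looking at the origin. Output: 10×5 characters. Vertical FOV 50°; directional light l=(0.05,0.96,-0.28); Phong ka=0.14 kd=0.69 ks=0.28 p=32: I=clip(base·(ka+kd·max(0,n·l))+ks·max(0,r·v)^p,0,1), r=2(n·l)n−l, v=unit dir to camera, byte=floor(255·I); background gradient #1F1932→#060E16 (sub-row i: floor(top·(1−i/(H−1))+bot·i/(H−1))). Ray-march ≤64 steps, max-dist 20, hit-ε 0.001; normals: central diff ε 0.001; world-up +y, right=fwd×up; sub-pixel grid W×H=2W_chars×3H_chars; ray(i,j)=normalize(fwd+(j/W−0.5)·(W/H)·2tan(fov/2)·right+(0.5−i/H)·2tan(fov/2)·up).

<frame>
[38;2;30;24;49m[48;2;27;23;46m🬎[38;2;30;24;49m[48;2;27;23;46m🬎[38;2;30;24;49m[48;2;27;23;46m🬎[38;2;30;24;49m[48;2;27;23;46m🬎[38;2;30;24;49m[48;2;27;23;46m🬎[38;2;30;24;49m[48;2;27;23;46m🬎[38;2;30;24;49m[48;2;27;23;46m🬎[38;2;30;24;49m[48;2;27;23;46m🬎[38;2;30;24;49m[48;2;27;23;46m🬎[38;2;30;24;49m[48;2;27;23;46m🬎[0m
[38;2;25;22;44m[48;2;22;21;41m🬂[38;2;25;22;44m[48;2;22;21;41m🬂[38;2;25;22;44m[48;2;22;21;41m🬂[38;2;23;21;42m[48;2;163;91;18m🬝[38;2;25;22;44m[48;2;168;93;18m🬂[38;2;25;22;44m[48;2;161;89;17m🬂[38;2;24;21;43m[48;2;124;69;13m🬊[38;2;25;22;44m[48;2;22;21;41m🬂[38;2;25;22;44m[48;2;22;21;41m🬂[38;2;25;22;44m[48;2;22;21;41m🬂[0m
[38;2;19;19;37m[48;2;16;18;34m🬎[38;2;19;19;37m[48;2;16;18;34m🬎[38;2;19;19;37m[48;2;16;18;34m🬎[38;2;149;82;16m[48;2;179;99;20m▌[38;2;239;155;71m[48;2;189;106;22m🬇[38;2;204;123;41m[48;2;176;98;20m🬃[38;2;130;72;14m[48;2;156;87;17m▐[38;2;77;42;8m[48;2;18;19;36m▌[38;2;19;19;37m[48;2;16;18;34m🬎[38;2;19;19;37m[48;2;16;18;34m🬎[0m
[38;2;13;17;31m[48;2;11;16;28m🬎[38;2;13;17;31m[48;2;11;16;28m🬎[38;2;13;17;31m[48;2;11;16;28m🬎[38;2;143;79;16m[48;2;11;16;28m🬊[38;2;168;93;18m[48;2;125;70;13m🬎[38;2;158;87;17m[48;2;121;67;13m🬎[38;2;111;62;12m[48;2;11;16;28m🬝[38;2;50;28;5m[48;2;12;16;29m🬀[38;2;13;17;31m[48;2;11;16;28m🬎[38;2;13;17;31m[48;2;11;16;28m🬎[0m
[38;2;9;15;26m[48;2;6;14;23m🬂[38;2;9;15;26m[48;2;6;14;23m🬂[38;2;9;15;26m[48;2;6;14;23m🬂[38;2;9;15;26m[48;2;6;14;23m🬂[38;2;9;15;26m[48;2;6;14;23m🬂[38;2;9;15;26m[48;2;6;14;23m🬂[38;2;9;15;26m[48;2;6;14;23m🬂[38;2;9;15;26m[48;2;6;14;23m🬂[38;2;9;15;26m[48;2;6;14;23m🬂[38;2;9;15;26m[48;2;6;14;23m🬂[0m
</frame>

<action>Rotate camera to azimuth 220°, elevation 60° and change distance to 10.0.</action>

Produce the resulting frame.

<frame>
[38;2;30;24;49m[48;2;27;23;46m🬎[38;2;30;24;49m[48;2;27;23;46m🬎[38;2;30;24;49m[48;2;27;23;46m🬎[38;2;30;24;49m[48;2;27;23;46m🬎[38;2;30;24;49m[48;2;27;23;46m🬎[38;2;30;24;49m[48;2;27;23;46m🬎[38;2;30;24;49m[48;2;27;23;46m🬎[38;2;30;24;49m[48;2;27;23;46m🬎[38;2;30;24;49m[48;2;27;23;46m🬎[38;2;30;24;49m[48;2;27;23;46m🬎[0m
[38;2;25;22;44m[48;2;22;21;41m🬂[38;2;25;22;44m[48;2;22;21;41m🬂[38;2;25;22;44m[48;2;22;21;41m🬂[38;2;25;22;44m[48;2;22;21;41m🬂[38;2;23;21;42m[48;2;171;95;19m🬝[38;2;24;21;43m[48;2;161;89;18m🬎[38;2;25;22;44m[48;2;22;21;41m🬂[38;2;25;22;44m[48;2;22;21;41m🬂[38;2;25;22;44m[48;2;22;21;41m🬂[38;2;25;22;44m[48;2;22;21;41m🬂[0m
[38;2;19;19;37m[48;2;16;18;34m🬎[38;2;19;19;37m[48;2;16;18;34m🬎[38;2;19;19;37m[48;2;16;18;34m🬎[38;2;120;66;13m[48;2;18;19;36m🬦[38;2;192;108;24m[48;2;173;96;19m🬉[38;2;217;135;54m[48;2;170;94;19m🬃[38;2;44;27;16m[48;2;134;74;14m▐[38;2;19;19;37m[48;2;16;18;34m🬎[38;2;19;19;37m[48;2;16;18;34m🬎[38;2;19;19;37m[48;2;16;18;34m🬎[0m
[38;2;13;17;31m[48;2;11;16;28m🬎[38;2;13;17;31m[48;2;11;16;28m🬎[38;2;13;17;31m[48;2;11;16;28m🬎[38;2;13;17;31m[48;2;11;16;28m🬎[38;2;126;70;14m[48;2;11;16;28m🬊[38;2;124;68;13m[48;2;33;25;21m🬆[38;2;94;52;10m[48;2;12;16;29m🬀[38;2;13;17;31m[48;2;11;16;28m🬎[38;2;13;17;31m[48;2;11;16;28m🬎[38;2;13;17;31m[48;2;11;16;28m🬎[0m
[38;2;9;15;26m[48;2;6;14;23m🬂[38;2;9;15;26m[48;2;6;14;23m🬂[38;2;9;15;26m[48;2;6;14;23m🬂[38;2;9;15;26m[48;2;6;14;23m🬂[38;2;9;15;26m[48;2;6;14;23m🬂[38;2;9;15;26m[48;2;6;14;23m🬂[38;2;9;15;26m[48;2;6;14;23m🬂[38;2;9;15;26m[48;2;6;14;23m🬂[38;2;9;15;26m[48;2;6;14;23m🬂[38;2;9;15;26m[48;2;6;14;23m🬂[0m
</frame>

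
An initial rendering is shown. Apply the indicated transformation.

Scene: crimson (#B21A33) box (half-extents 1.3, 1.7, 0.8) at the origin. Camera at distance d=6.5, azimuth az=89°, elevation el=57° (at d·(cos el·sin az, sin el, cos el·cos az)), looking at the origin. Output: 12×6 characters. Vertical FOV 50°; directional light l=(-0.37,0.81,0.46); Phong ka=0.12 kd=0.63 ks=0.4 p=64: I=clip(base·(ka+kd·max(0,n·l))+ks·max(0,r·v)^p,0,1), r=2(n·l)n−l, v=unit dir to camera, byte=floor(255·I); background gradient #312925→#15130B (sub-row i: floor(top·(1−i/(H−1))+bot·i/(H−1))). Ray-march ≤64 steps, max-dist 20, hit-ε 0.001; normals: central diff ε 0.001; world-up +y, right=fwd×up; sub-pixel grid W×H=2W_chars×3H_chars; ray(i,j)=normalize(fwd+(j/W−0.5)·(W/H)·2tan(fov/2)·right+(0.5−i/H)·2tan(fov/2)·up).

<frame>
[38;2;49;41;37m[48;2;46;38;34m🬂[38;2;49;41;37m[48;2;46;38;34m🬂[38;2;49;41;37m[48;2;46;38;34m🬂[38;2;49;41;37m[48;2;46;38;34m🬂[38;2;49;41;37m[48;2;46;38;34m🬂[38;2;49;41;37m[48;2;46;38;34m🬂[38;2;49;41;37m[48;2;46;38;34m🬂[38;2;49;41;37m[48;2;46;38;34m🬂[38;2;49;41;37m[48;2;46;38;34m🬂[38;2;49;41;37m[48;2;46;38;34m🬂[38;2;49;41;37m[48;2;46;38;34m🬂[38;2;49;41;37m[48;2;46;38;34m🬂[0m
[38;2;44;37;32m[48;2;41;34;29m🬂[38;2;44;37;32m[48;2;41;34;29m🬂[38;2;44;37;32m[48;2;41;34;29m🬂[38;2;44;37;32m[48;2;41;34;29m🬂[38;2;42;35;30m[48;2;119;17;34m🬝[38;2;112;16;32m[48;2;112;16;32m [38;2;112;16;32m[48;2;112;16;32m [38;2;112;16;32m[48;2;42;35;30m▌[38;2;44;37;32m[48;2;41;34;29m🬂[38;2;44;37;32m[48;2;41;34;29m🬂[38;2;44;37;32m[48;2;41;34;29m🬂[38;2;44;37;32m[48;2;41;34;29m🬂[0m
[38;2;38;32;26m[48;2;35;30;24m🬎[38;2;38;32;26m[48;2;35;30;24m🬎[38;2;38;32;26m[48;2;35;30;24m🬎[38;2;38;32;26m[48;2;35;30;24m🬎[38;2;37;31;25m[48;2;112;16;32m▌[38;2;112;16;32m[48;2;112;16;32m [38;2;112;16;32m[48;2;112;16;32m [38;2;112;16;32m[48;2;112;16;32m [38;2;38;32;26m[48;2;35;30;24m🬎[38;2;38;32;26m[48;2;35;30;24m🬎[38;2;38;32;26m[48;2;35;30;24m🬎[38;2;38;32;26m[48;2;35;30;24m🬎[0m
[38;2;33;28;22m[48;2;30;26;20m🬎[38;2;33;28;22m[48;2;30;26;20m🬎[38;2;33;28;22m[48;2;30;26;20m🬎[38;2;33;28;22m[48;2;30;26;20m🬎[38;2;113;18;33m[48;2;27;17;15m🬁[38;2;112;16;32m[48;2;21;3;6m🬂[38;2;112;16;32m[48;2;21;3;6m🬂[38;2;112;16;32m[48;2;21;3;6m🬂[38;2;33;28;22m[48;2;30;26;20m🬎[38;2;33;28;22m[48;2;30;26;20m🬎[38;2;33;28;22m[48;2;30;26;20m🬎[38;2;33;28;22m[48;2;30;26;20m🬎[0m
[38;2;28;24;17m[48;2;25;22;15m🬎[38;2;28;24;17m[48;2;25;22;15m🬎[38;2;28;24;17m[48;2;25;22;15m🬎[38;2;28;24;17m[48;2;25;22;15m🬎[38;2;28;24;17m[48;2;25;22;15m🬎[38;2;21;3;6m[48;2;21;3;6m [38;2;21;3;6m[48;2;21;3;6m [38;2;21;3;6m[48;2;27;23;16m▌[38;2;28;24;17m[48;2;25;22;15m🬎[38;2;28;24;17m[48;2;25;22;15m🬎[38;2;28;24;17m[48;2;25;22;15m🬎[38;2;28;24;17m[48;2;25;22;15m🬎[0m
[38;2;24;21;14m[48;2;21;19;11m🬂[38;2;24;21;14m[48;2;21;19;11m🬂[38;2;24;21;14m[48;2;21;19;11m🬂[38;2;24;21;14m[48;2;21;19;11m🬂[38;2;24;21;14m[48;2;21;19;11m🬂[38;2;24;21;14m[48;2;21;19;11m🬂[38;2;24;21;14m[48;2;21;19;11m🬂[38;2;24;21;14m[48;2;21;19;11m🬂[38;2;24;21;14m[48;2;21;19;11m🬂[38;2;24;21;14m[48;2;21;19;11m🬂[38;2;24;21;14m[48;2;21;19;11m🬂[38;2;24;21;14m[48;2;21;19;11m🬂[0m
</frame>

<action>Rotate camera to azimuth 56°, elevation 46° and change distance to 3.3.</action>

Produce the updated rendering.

<frame>
[38;2;49;41;37m[48;2;46;38;34m🬂[38;2;46;39;34m[48;2;72;10;20m🬲[38;2;72;10;20m[48;2;72;10;20m [38;2;112;16;32m[48;2;72;10;20m🬊[38;2;112;16;32m[48;2;112;16;32m [38;2;112;16;32m[48;2;112;16;32m [38;2;112;16;32m[48;2;112;16;32m [38;2;112;16;32m[48;2;112;16;32m [38;2;112;16;32m[48;2;112;16;32m [38;2;112;16;32m[48;2;112;16;32m [38;2;112;16;32m[48;2;112;16;32m [38;2;112;16;32m[48;2;112;16;32m [0m
[38;2;44;37;32m[48;2;41;34;29m🬂[38;2;44;37;32m[48;2;41;34;29m🬂[38;2;72;10;20m[48;2;40;34;29m🬬[38;2;72;10;20m[48;2;72;10;20m [38;2;72;10;20m[48;2;112;16;32m🬺[38;2;112;16;32m[48;2;72;10;20m🬬[38;2;112;16;32m[48;2;112;16;32m [38;2;112;16;32m[48;2;112;16;32m [38;2;112;16;32m[48;2;112;16;32m [38;2;112;16;32m[48;2;21;3;6m🬝[38;2;112;16;32m[48;2;21;3;6m🬆[38;2;112;16;32m[48;2;21;3;6m🬀[0m
[38;2;38;32;26m[48;2;35;30;24m🬎[38;2;38;32;26m[48;2;35;30;24m🬎[38;2;72;10;20m[48;2;36;31;25m🬉[38;2;72;10;20m[48;2;72;10;20m [38;2;72;10;20m[48;2;72;10;20m [38;2;72;10;20m[48;2;72;10;20m [38;2;112;16;32m[48;2;72;10;20m🬊[38;2;112;16;32m[48;2;21;3;6m🬆[38;2;112;16;32m[48;2;21;3;6m🬀[38;2;21;3;6m[48;2;21;3;6m [38;2;21;3;6m[48;2;21;3;6m [38;2;21;3;6m[48;2;21;3;6m [0m
[38;2;33;28;22m[48;2;30;26;20m🬎[38;2;33;28;22m[48;2;30;26;20m🬎[38;2;33;28;22m[48;2;30;26;20m🬎[38;2;72;10;20m[48;2;30;26;20m🬬[38;2;72;10;20m[48;2;72;10;20m [38;2;72;10;20m[48;2;72;10;20m [38;2;72;10;20m[48;2;21;3;6m🬝[38;2;21;3;6m[48;2;21;3;6m [38;2;21;3;6m[48;2;21;3;6m [38;2;21;3;6m[48;2;21;3;6m [38;2;21;3;6m[48;2;21;3;6m [38;2;21;3;6m[48;2;31;27;20m🬕[0m
[38;2;28;24;17m[48;2;25;22;15m🬎[38;2;28;24;17m[48;2;25;22;15m🬎[38;2;28;24;17m[48;2;25;22;15m🬎[38;2;72;10;20m[48;2;26;23;16m🬁[38;2;72;10;20m[48;2;72;10;20m [38;2;72;10;20m[48;2;72;10;20m [38;2;72;10;20m[48;2;21;3;6m▌[38;2;21;3;6m[48;2;21;3;6m [38;2;21;3;6m[48;2;21;3;6m [38;2;21;3;6m[48;2;21;3;6m [38;2;21;3;6m[48;2;26;23;16m🬕[38;2;28;24;17m[48;2;25;22;15m🬎[0m
[38;2;24;21;14m[48;2;21;19;11m🬂[38;2;24;21;14m[48;2;21;19;11m🬂[38;2;24;21;14m[48;2;21;19;11m🬂[38;2;24;21;14m[48;2;21;19;11m🬂[38;2;72;10;20m[48;2;22;19;12m🬁[38;2;72;10;20m[48;2;72;10;20m [38;2;72;10;20m[48;2;21;3;6m▌[38;2;21;3;6m[48;2;21;3;6m [38;2;21;3;6m[48;2;21;3;6m [38;2;21;3;6m[48;2;21;19;11m🬝[38;2;24;21;14m[48;2;21;19;11m🬂[38;2;24;21;14m[48;2;21;19;11m🬂[0m
</frame>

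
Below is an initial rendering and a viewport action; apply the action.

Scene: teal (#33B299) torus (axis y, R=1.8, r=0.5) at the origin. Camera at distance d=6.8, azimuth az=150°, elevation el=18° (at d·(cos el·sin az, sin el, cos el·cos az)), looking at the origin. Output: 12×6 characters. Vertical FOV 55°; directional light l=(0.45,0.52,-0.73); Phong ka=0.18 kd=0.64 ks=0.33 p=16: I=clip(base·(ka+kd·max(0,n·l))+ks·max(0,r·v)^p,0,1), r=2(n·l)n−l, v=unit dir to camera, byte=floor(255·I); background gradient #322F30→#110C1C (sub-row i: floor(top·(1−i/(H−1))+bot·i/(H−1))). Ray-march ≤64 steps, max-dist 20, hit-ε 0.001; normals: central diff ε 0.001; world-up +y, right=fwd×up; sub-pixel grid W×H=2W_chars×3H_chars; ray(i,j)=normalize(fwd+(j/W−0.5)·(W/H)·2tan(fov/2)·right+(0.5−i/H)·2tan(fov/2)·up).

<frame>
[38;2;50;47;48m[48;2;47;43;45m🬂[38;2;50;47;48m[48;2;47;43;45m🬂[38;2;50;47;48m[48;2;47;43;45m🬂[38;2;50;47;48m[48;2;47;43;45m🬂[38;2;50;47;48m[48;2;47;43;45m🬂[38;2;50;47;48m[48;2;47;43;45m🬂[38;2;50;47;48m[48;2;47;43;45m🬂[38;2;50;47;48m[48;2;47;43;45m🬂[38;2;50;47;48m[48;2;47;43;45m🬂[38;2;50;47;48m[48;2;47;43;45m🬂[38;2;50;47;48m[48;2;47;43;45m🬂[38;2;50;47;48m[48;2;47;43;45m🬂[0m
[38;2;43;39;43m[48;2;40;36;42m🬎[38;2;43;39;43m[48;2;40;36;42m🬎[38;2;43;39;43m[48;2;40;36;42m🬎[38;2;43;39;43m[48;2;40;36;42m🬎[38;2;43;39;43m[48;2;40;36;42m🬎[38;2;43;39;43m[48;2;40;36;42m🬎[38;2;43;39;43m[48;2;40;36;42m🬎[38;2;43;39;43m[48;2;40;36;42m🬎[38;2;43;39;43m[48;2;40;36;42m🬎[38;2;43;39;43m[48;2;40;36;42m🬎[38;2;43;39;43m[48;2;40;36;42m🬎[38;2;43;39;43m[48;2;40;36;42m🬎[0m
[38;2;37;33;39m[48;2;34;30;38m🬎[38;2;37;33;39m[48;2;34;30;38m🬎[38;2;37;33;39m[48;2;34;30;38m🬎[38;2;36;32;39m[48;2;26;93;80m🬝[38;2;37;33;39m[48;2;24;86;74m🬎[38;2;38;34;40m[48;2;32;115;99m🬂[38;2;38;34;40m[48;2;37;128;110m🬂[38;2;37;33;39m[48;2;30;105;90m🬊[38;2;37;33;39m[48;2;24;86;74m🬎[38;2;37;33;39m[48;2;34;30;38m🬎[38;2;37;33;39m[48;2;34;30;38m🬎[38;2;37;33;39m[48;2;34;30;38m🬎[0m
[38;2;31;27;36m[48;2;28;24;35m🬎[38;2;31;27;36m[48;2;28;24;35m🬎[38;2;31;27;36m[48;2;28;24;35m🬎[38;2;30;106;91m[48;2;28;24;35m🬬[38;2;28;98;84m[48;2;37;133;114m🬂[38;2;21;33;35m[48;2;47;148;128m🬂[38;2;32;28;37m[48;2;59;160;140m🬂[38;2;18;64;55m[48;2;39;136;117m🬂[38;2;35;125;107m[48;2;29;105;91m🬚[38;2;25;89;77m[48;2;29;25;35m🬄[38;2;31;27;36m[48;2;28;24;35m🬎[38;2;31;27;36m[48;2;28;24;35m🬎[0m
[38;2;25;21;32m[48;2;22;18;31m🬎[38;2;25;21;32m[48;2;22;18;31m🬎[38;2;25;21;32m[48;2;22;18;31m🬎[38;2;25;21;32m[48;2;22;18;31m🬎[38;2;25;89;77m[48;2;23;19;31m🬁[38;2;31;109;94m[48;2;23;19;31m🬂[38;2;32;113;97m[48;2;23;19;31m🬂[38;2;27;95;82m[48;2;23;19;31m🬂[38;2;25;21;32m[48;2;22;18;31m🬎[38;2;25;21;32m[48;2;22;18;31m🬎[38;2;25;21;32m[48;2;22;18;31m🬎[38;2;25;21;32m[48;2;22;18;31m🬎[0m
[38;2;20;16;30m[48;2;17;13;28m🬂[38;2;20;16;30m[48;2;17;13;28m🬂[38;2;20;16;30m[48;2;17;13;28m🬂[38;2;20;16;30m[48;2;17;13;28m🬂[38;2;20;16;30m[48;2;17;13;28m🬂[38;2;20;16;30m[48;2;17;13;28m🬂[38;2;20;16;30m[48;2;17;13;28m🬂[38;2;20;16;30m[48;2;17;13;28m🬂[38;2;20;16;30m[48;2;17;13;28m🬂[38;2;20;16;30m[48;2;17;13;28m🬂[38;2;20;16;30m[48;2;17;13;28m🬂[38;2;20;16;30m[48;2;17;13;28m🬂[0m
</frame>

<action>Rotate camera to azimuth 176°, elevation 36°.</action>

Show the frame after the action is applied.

<frame>
[38;2;50;47;48m[48;2;47;43;45m🬂[38;2;50;47;48m[48;2;47;43;45m🬂[38;2;50;47;48m[48;2;47;43;45m🬂[38;2;50;47;48m[48;2;47;43;45m🬂[38;2;50;47;48m[48;2;47;43;45m🬂[38;2;50;47;48m[48;2;47;43;45m🬂[38;2;50;47;48m[48;2;47;43;45m🬂[38;2;50;47;48m[48;2;47;43;45m🬂[38;2;50;47;48m[48;2;47;43;45m🬂[38;2;50;47;48m[48;2;47;43;45m🬂[38;2;50;47;48m[48;2;47;43;45m🬂[38;2;50;47;48m[48;2;47;43;45m🬂[0m
[38;2;43;39;43m[48;2;40;36;42m🬎[38;2;43;39;43m[48;2;40;36;42m🬎[38;2;43;39;43m[48;2;40;36;42m🬎[38;2;43;39;43m[48;2;40;36;42m🬎[38;2;43;39;43m[48;2;40;36;42m🬎[38;2;43;39;43m[48;2;40;36;42m🬎[38;2;43;39;43m[48;2;40;36;42m🬎[38;2;43;39;43m[48;2;40;36;42m🬎[38;2;43;39;43m[48;2;40;36;42m🬎[38;2;43;39;43m[48;2;40;36;42m🬎[38;2;43;39;43m[48;2;40;36;42m🬎[38;2;43;39;43m[48;2;40;36;42m🬎[0m
[38;2;37;33;39m[48;2;34;30;38m🬎[38;2;37;33;39m[48;2;34;30;38m🬎[38;2;37;33;39m[48;2;34;30;38m🬎[38;2;36;32;39m[48;2;27;97;83m🬝[38;2;26;41;41m[48;2;25;88;76m🬰[38;2;28;100;86m[48;2;23;37;38m🬎[38;2;59;157;138m[48;2;32;70;66m🬋[38;2;30;56;53m[48;2;36;124;106m🬂[38;2;37;33;39m[48;2;27;95;81m🬊[38;2;37;33;39m[48;2;34;30;38m🬎[38;2;37;33;39m[48;2;34;30;38m🬎[38;2;37;33;39m[48;2;34;30;38m🬎[0m
[38;2;31;27;36m[48;2;28;24;35m🬎[38;2;31;27;36m[48;2;28;24;35m🬎[38;2;31;27;36m[48;2;28;24;35m🬎[38;2;28;24;35m[48;2;33;118;101m🬏[38;2;17;33;32m[48;2;30;108;93m🬊[38;2;31;27;36m[48;2;23;83;71m🬎[38;2;31;27;36m[48;2;20;73;62m🬎[38;2;27;33;38m[48;2;27;96;82m🬎[38;2;25;89;77m[48;2;29;104;89m🬬[38;2;14;51;44m[48;2;25;26;34m🬃[38;2;31;27;36m[48;2;28;24;35m🬎[38;2;31;27;36m[48;2;28;24;35m🬎[0m
[38;2;25;21;32m[48;2;22;18;31m🬎[38;2;25;21;32m[48;2;22;18;31m🬎[38;2;25;21;32m[48;2;22;18;31m🬎[38;2;38;133;114m[48;2;23;19;31m🬁[38;2;43;140;121m[48;2;22;18;31m🬎[38;2;41;133;115m[48;2;22;18;31m🬬[38;2;37;129;111m[48;2;25;89;77m🬎[38;2;32;115;99m[48;2;22;18;31m🬎[38;2;25;88;75m[48;2;21;30;37m🬂[38;2;25;21;32m[48;2;22;18;31m🬎[38;2;25;21;32m[48;2;22;18;31m🬎[38;2;25;21;32m[48;2;22;18;31m🬎[0m
[38;2;20;16;30m[48;2;17;13;28m🬂[38;2;20;16;30m[48;2;17;13;28m🬂[38;2;20;16;30m[48;2;17;13;28m🬂[38;2;20;16;30m[48;2;17;13;28m🬂[38;2;20;16;30m[48;2;17;13;28m🬂[38;2;20;16;30m[48;2;17;13;28m🬂[38;2;20;16;30m[48;2;17;13;28m🬂[38;2;20;16;30m[48;2;17;13;28m🬂[38;2;20;16;30m[48;2;17;13;28m🬂[38;2;20;16;30m[48;2;17;13;28m🬂[38;2;20;16;30m[48;2;17;13;28m🬂[38;2;20;16;30m[48;2;17;13;28m🬂[0m
</frame>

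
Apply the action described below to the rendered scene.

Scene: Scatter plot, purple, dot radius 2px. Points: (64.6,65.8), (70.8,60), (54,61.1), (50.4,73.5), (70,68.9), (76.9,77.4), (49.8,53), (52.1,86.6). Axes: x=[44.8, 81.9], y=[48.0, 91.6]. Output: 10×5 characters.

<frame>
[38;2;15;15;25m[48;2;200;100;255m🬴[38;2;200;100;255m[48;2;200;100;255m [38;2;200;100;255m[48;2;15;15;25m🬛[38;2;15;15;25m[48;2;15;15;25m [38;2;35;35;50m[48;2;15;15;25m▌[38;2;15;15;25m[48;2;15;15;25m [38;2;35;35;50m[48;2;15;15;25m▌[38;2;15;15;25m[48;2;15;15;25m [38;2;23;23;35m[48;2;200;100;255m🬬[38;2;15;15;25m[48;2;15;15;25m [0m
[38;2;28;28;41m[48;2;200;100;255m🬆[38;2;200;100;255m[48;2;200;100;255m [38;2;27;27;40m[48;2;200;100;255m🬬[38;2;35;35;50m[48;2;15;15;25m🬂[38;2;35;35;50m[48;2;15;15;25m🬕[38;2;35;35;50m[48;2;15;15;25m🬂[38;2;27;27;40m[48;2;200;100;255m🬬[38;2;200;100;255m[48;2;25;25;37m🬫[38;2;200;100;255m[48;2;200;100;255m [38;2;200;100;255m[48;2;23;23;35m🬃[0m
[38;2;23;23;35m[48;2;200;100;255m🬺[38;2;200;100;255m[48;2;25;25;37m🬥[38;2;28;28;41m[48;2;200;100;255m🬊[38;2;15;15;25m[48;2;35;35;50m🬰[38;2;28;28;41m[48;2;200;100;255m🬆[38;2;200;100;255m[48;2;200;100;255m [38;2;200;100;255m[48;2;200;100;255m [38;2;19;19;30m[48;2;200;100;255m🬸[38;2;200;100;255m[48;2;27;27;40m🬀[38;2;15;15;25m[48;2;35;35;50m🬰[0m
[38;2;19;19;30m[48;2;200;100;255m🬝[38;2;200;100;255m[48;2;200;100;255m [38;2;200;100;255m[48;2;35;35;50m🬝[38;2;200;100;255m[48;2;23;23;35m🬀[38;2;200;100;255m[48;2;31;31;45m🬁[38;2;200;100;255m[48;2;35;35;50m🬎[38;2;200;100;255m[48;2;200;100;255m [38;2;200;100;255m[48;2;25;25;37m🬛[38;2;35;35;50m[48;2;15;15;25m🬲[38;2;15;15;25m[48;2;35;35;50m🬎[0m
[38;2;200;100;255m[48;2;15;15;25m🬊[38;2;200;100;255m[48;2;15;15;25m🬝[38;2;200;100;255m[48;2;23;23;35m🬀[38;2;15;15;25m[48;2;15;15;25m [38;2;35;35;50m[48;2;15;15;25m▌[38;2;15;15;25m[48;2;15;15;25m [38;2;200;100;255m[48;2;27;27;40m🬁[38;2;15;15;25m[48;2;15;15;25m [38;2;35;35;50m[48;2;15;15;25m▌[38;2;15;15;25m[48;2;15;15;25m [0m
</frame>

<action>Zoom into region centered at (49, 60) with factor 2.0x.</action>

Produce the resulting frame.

<frame>
[38;2;15;15;25m[48;2;15;15;25m [38;2;15;15;25m[48;2;15;15;25m [38;2;35;35;50m[48;2;15;15;25m▌[38;2;15;15;25m[48;2;15;15;25m [38;2;35;35;50m[48;2;15;15;25m▌[38;2;15;15;25m[48;2;15;15;25m [38;2;35;35;50m[48;2;15;15;25m▌[38;2;15;15;25m[48;2;15;15;25m [38;2;35;35;50m[48;2;15;15;25m▌[38;2;15;15;25m[48;2;15;15;25m [0m
[38;2;35;35;50m[48;2;15;15;25m🬂[38;2;35;35;50m[48;2;15;15;25m🬂[38;2;35;35;50m[48;2;15;15;25m🬕[38;2;35;35;50m[48;2;15;15;25m🬂[38;2;35;35;50m[48;2;15;15;25m🬕[38;2;35;35;50m[48;2;15;15;25m🬂[38;2;31;31;45m[48;2;200;100;255m🬝[38;2;200;100;255m[48;2;28;28;41m🬱[38;2;35;35;50m[48;2;15;15;25m🬕[38;2;35;35;50m[48;2;15;15;25m🬂[0m
[38;2;15;15;25m[48;2;35;35;50m🬰[38;2;15;15;25m[48;2;35;35;50m🬰[38;2;35;35;50m[48;2;15;15;25m🬛[38;2;15;15;25m[48;2;35;35;50m🬰[38;2;35;35;50m[48;2;15;15;25m🬛[38;2;15;15;25m[48;2;35;35;50m🬰[38;2;200;100;255m[48;2;28;28;41m🬊[38;2;200;100;255m[48;2;15;15;25m🬝[38;2;200;100;255m[48;2;27;27;40m🬀[38;2;15;15;25m[48;2;35;35;50m🬰[0m
[38;2;15;15;25m[48;2;35;35;50m🬎[38;2;15;15;25m[48;2;35;35;50m🬎[38;2;35;35;50m[48;2;15;15;25m🬲[38;2;15;15;25m[48;2;35;35;50m🬎[38;2;28;28;41m[48;2;200;100;255m🬆[38;2;200;100;255m[48;2;15;15;25m🬺[38;2;27;27;40m[48;2;200;100;255m🬬[38;2;15;15;25m[48;2;35;35;50m🬎[38;2;35;35;50m[48;2;15;15;25m🬲[38;2;15;15;25m[48;2;35;35;50m🬎[0m
[38;2;15;15;25m[48;2;15;15;25m [38;2;15;15;25m[48;2;15;15;25m [38;2;35;35;50m[48;2;15;15;25m▌[38;2;15;15;25m[48;2;15;15;25m [38;2;200;100;255m[48;2;27;27;40m🬁[38;2;200;100;255m[48;2;15;15;25m🬆[38;2;35;35;50m[48;2;15;15;25m▌[38;2;15;15;25m[48;2;15;15;25m [38;2;35;35;50m[48;2;15;15;25m▌[38;2;15;15;25m[48;2;15;15;25m [0m
</frame>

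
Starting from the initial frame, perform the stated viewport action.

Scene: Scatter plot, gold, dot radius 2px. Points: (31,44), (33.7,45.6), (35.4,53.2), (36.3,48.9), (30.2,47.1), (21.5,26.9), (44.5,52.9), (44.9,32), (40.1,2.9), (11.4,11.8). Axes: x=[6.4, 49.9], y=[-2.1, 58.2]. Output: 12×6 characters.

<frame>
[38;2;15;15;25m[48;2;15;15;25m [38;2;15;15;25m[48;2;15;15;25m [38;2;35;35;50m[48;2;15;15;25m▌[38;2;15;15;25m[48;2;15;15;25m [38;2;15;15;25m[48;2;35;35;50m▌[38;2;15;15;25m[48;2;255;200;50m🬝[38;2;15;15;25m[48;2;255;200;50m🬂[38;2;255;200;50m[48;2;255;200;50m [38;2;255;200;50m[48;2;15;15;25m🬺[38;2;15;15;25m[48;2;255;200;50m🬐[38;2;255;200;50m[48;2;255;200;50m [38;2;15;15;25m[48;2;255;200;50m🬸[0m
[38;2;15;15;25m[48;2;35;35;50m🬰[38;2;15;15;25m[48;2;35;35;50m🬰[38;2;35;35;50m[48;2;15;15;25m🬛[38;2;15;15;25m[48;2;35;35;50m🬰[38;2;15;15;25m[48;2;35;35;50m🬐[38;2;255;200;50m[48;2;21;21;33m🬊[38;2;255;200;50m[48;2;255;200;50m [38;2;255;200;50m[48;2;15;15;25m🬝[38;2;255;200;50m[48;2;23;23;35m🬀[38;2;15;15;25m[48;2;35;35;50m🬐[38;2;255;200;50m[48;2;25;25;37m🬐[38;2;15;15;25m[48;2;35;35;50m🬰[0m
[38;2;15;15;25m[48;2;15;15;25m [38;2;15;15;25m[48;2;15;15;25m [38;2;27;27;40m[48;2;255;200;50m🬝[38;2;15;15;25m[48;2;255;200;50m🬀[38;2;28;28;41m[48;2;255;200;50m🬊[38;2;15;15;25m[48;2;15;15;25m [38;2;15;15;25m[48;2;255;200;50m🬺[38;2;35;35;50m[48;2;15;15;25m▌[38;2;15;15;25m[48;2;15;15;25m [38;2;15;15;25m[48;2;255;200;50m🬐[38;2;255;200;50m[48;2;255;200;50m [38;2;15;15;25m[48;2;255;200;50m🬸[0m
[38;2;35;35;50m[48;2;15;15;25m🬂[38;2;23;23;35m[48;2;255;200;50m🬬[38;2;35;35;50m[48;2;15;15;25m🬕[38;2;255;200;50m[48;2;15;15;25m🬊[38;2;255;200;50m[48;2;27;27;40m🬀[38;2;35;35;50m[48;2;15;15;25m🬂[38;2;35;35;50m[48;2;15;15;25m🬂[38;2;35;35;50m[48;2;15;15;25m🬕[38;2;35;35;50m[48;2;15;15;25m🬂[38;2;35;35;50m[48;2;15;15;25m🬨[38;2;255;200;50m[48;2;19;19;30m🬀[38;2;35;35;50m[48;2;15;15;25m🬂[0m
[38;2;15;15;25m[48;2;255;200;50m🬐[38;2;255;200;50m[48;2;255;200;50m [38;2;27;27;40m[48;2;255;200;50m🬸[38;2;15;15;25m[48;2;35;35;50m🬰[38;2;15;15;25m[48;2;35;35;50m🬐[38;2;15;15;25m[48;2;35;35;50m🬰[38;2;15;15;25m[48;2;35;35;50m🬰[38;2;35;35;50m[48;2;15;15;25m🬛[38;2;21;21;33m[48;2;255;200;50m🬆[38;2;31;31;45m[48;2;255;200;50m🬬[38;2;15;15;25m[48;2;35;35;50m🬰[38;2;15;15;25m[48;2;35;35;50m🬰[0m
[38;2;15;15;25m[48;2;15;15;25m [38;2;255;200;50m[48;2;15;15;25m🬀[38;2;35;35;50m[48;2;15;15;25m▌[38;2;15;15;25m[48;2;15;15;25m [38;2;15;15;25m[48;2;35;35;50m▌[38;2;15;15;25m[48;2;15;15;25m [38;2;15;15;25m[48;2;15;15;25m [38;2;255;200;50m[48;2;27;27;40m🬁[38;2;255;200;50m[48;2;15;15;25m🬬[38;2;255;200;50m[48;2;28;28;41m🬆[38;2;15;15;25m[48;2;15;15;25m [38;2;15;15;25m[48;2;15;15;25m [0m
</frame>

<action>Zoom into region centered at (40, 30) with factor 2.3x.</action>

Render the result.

<frame>
[38;2;255;200;50m[48;2;15;15;25m🬝[38;2;255;200;50m[48;2;15;15;25m🬀[38;2;35;35;50m[48;2;15;15;25m▌[38;2;15;15;25m[48;2;15;15;25m [38;2;15;15;25m[48;2;35;35;50m▌[38;2;15;15;25m[48;2;15;15;25m [38;2;15;15;25m[48;2;15;15;25m [38;2;35;35;50m[48;2;15;15;25m▌[38;2;15;15;25m[48;2;15;15;25m [38;2;15;15;25m[48;2;35;35;50m▌[38;2;15;15;25m[48;2;15;15;25m [38;2;15;15;25m[48;2;15;15;25m [0m
[38;2;15;15;25m[48;2;35;35;50m🬰[38;2;15;15;25m[48;2;35;35;50m🬰[38;2;35;35;50m[48;2;15;15;25m🬛[38;2;15;15;25m[48;2;35;35;50m🬰[38;2;15;15;25m[48;2;35;35;50m🬐[38;2;15;15;25m[48;2;35;35;50m🬰[38;2;15;15;25m[48;2;35;35;50m🬰[38;2;35;35;50m[48;2;15;15;25m🬛[38;2;23;23;35m[48;2;255;200;50m🬝[38;2;15;15;25m[48;2;35;35;50m🬐[38;2;15;15;25m[48;2;35;35;50m🬰[38;2;15;15;25m[48;2;35;35;50m🬰[0m
[38;2;15;15;25m[48;2;15;15;25m [38;2;15;15;25m[48;2;15;15;25m [38;2;35;35;50m[48;2;15;15;25m▌[38;2;15;15;25m[48;2;15;15;25m [38;2;15;15;25m[48;2;35;35;50m▌[38;2;15;15;25m[48;2;15;15;25m [38;2;15;15;25m[48;2;15;15;25m [38;2;27;27;40m[48;2;255;200;50m🬴[38;2;255;200;50m[48;2;255;200;50m [38;2;255;200;50m[48;2;35;35;50m🬛[38;2;15;15;25m[48;2;15;15;25m [38;2;15;15;25m[48;2;15;15;25m [0m
[38;2;35;35;50m[48;2;15;15;25m🬂[38;2;35;35;50m[48;2;15;15;25m🬂[38;2;35;35;50m[48;2;15;15;25m🬕[38;2;35;35;50m[48;2;15;15;25m🬂[38;2;35;35;50m[48;2;15;15;25m🬨[38;2;35;35;50m[48;2;15;15;25m🬂[38;2;35;35;50m[48;2;15;15;25m🬂[38;2;35;35;50m[48;2;15;15;25m🬕[38;2;255;200;50m[48;2;19;19;30m🬁[38;2;35;35;50m[48;2;15;15;25m🬨[38;2;35;35;50m[48;2;15;15;25m🬂[38;2;35;35;50m[48;2;15;15;25m🬂[0m
[38;2;15;15;25m[48;2;35;35;50m🬰[38;2;15;15;25m[48;2;35;35;50m🬰[38;2;35;35;50m[48;2;15;15;25m🬛[38;2;15;15;25m[48;2;35;35;50m🬰[38;2;15;15;25m[48;2;35;35;50m🬐[38;2;15;15;25m[48;2;35;35;50m🬰[38;2;15;15;25m[48;2;35;35;50m🬰[38;2;35;35;50m[48;2;15;15;25m🬛[38;2;15;15;25m[48;2;35;35;50m🬰[38;2;15;15;25m[48;2;35;35;50m🬐[38;2;15;15;25m[48;2;35;35;50m🬰[38;2;15;15;25m[48;2;35;35;50m🬰[0m
[38;2;15;15;25m[48;2;15;15;25m [38;2;15;15;25m[48;2;15;15;25m [38;2;35;35;50m[48;2;15;15;25m▌[38;2;15;15;25m[48;2;15;15;25m [38;2;15;15;25m[48;2;35;35;50m▌[38;2;15;15;25m[48;2;15;15;25m [38;2;15;15;25m[48;2;15;15;25m [38;2;35;35;50m[48;2;15;15;25m▌[38;2;15;15;25m[48;2;15;15;25m [38;2;15;15;25m[48;2;35;35;50m▌[38;2;15;15;25m[48;2;15;15;25m [38;2;15;15;25m[48;2;15;15;25m [0m
</frame>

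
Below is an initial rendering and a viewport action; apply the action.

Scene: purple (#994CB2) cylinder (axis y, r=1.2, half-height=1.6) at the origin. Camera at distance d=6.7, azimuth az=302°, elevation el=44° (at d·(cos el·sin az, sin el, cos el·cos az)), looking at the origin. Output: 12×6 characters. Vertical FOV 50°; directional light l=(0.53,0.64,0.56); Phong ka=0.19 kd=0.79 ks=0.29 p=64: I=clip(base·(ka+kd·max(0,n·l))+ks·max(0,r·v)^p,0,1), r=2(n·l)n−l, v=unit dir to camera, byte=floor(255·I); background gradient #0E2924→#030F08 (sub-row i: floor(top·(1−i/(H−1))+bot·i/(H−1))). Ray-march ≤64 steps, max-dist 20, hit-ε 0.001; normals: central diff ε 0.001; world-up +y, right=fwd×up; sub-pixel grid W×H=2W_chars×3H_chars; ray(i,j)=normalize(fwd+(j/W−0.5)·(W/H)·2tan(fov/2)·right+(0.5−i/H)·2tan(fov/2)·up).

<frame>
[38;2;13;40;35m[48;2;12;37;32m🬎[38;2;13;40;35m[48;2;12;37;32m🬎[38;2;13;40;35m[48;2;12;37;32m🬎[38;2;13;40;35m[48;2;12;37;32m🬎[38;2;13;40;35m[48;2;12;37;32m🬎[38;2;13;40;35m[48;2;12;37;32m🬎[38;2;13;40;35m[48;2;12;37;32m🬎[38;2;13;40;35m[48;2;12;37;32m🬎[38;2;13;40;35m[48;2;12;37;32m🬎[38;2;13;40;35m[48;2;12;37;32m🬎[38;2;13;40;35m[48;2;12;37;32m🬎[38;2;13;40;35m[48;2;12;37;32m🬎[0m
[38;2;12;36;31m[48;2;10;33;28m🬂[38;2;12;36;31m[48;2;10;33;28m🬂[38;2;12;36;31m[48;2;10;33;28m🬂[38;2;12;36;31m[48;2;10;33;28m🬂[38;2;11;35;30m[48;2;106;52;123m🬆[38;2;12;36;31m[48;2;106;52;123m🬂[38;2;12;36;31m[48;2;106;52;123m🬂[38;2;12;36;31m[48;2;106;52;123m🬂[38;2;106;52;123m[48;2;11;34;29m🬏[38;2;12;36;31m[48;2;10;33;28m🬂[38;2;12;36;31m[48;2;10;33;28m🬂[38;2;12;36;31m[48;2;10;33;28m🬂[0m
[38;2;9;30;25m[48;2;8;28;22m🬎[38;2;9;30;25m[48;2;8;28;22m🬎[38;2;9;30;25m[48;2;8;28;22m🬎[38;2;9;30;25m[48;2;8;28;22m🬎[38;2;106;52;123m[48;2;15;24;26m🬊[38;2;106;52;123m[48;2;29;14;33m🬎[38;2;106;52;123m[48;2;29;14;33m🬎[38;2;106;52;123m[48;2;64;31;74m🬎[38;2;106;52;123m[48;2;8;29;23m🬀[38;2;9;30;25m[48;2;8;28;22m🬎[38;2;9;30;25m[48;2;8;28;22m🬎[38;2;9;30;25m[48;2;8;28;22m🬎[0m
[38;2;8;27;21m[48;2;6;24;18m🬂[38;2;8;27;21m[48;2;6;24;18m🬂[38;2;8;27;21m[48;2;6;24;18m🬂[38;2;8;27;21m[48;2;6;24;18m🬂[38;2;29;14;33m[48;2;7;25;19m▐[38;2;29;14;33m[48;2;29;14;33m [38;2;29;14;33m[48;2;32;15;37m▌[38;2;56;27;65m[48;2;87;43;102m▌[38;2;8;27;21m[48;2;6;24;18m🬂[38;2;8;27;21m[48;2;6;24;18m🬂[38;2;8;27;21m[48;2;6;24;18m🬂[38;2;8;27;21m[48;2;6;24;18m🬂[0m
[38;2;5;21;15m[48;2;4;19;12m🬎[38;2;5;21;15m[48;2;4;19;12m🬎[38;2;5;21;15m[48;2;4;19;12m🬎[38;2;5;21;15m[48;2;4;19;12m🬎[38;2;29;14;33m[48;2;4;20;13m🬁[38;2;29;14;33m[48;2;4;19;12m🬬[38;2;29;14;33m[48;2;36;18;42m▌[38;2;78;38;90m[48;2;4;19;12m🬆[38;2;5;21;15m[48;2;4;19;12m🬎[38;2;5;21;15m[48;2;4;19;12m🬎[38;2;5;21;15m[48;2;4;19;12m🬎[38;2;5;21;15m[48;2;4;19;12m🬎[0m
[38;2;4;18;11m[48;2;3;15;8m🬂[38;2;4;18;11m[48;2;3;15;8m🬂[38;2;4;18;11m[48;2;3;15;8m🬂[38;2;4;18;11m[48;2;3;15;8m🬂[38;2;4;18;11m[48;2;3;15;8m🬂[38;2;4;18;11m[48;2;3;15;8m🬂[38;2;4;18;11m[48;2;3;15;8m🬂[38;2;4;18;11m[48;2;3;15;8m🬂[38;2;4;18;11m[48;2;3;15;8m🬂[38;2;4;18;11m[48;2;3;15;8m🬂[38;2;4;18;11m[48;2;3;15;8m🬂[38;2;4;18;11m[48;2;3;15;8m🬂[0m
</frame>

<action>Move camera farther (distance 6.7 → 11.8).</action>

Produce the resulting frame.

<frame>
[38;2;13;40;35m[48;2;12;37;32m🬎[38;2;13;40;35m[48;2;12;37;32m🬎[38;2;13;40;35m[48;2;12;37;32m🬎[38;2;13;40;35m[48;2;12;37;32m🬎[38;2;13;40;35m[48;2;12;37;32m🬎[38;2;13;40;35m[48;2;12;37;32m🬎[38;2;13;40;35m[48;2;12;37;32m🬎[38;2;13;40;35m[48;2;12;37;32m🬎[38;2;13;40;35m[48;2;12;37;32m🬎[38;2;13;40;35m[48;2;12;37;32m🬎[38;2;13;40;35m[48;2;12;37;32m🬎[38;2;13;40;35m[48;2;12;37;32m🬎[0m
[38;2;12;36;31m[48;2;10;33;28m🬂[38;2;12;36;31m[48;2;10;33;28m🬂[38;2;12;36;31m[48;2;10;33;28m🬂[38;2;12;36;31m[48;2;10;33;28m🬂[38;2;12;36;31m[48;2;10;33;28m🬂[38;2;12;36;31m[48;2;10;33;28m🬂[38;2;12;36;31m[48;2;10;33;28m🬂[38;2;12;36;31m[48;2;10;33;28m🬂[38;2;12;36;31m[48;2;10;33;28m🬂[38;2;12;36;31m[48;2;10;33;28m🬂[38;2;12;36;31m[48;2;10;33;28m🬂[38;2;12;36;31m[48;2;10;33;28m🬂[0m
[38;2;9;30;25m[48;2;8;28;22m🬎[38;2;9;30;25m[48;2;8;28;22m🬎[38;2;9;30;25m[48;2;8;28;22m🬎[38;2;9;30;25m[48;2;8;28;22m🬎[38;2;9;30;25m[48;2;8;28;22m🬎[38;2;19;22;29m[48;2;106;52;123m🬐[38;2;106;52;123m[48;2;106;52;123m [38;2;105;52;122m[48;2;9;30;24m🬓[38;2;9;30;25m[48;2;8;28;22m🬎[38;2;9;30;25m[48;2;8;28;22m🬎[38;2;9;30;25m[48;2;8;28;22m🬎[38;2;9;30;25m[48;2;8;28;22m🬎[0m
[38;2;8;27;21m[48;2;6;24;18m🬂[38;2;8;27;21m[48;2;6;24;18m🬂[38;2;8;27;21m[48;2;6;24;18m🬂[38;2;8;27;21m[48;2;6;24;18m🬂[38;2;8;27;21m[48;2;6;24;18m🬂[38;2;29;14;33m[48;2;7;25;19m▐[38;2;29;14;33m[48;2;55;27;64m▌[38;2;8;27;21m[48;2;6;24;18m🬂[38;2;8;27;21m[48;2;6;24;18m🬂[38;2;8;27;21m[48;2;6;24;18m🬂[38;2;8;27;21m[48;2;6;24;18m🬂[38;2;8;27;21m[48;2;6;24;18m🬂[0m
[38;2;5;21;15m[48;2;4;19;12m🬎[38;2;5;21;15m[48;2;4;19;12m🬎[38;2;5;21;15m[48;2;4;19;12m🬎[38;2;5;21;15m[48;2;4;19;12m🬎[38;2;5;21;15m[48;2;4;19;12m🬎[38;2;5;21;15m[48;2;4;19;12m🬎[38;2;29;14;33m[48;2;4;20;13m🬀[38;2;5;21;15m[48;2;4;19;12m🬎[38;2;5;21;15m[48;2;4;19;12m🬎[38;2;5;21;15m[48;2;4;19;12m🬎[38;2;5;21;15m[48;2;4;19;12m🬎[38;2;5;21;15m[48;2;4;19;12m🬎[0m
[38;2;4;18;11m[48;2;3;15;8m🬂[38;2;4;18;11m[48;2;3;15;8m🬂[38;2;4;18;11m[48;2;3;15;8m🬂[38;2;4;18;11m[48;2;3;15;8m🬂[38;2;4;18;11m[48;2;3;15;8m🬂[38;2;4;18;11m[48;2;3;15;8m🬂[38;2;4;18;11m[48;2;3;15;8m🬂[38;2;4;18;11m[48;2;3;15;8m🬂[38;2;4;18;11m[48;2;3;15;8m🬂[38;2;4;18;11m[48;2;3;15;8m🬂[38;2;4;18;11m[48;2;3;15;8m🬂[38;2;4;18;11m[48;2;3;15;8m🬂[0m
</frame>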